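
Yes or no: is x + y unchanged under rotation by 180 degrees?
No

Applying rotation by 180 degrees: x' = x*cos(180 degrees) - y*sin(180 degrees) = -x, y' = x*sin(180 degrees) + y*cos(180 degrees) = -y

Substituting into x + y:
(-x) + (-y)
= -x - y

This differs from the original expression x + y, so it is NOT invariant.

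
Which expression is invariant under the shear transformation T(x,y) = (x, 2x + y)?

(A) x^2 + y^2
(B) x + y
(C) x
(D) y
C

Under the shear T(x,y) = (x, 2x + y):
Substitute the transformed coordinates into each option and compare with the original:
(A) x^2 + y^2  ->  (x)^2 + (2x + y)^2 = 5x^2 + 4xy + y^2   [differs from x^2 + y^2: not invariant]
(B) x + y  ->  (x) + (2x + y) = 3x + y   [differs from x + y: not invariant]
(C) x  ->  (x) = x   [equals x: invariant]
(D) y  ->  (2x + y) = 2x + y   [differs from y: not invariant]

Only option (C), x, is unchanged by the transformation.
A vertical shear moves points parallel to the y-axis, so the x-coordinate (and any function of x alone) is unchanged.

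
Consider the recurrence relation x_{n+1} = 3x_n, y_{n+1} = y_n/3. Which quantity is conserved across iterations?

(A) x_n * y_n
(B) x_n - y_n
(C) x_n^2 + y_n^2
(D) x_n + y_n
A

For the recurrence x_{n+1} = 3x_n, y_{n+1} = y_n/3:

x_{n+1} * y_{n+1} = (3x_n) * (y_n/3) = x_n * y_n
The product is conserved.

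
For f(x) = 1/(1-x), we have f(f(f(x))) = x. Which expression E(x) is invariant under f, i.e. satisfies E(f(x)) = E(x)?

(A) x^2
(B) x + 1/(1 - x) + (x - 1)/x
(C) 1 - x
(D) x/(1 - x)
B

Replace x by f(x) = 1/(1 - x) in each option and simplify. As a quick numerical cross-check, also compare E(5) with E(f(5)) = E(-1/4).

(A) x^2  ->  (1/(1 - x))^2 = (x - 1)^(-2); check: E(5) = 25 but E(-1/4) = 1/16.   [not invariant]
(B) x + 1/(1 - x) + (x - 1)/x  ->  (1/(1 - x)) + 1/(1 - (1/(1 - x))) + ((1/(1 - x)) - 1)/(1/(1 - x)), which simplifies back to x + 1/(1 - x) + (x - 1)/x; check: E(5) = 111/20, E(-1/4) = 111/20.   [invariant]
(C) 1 - x  ->  1 - (1/(1 - x)) = x/(x - 1); check: E(5) = -4 but E(-1/4) = 5/4.   [not invariant]
(D) x/(1 - x)  ->  (1/(1 - x))/(1 - (1/(1 - x))) = -1/x; check: E(5) = -5/4 but E(-1/4) = -1/5.   [not invariant]

Only (B) is unchanged. Indeed f(f(x)) = 1/(1 - 1/(1-x)) = (1-x)/(-x) = (x-1)/x, so E(x) = x + f(x) + f(f(x)) is the sum over the whole 3-cycle; applying f just permutes the three terms cyclically (x -> f(x) -> f(f(x)) -> x), leaving the sum unchanged.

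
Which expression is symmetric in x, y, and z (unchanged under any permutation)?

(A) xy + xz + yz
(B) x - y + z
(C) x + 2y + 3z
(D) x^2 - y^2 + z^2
A

A symmetric expression is unchanged when the variables are permuted; here the transformation to test is the swap (x, y) -> (y, x).
A symmetric expression must survive every permutation; the single swap x <-> y already eliminates the distractors, and the keyed expression is also unchanged by x <-> z and y <-> z (each variable enters it in exactly the same way).
Substitute the transformed coordinates into each option and compare with the original:
(A) xy + xz + yz  ->  (y)(x) + (y)z + (x)z = xy + xz + yz   [equals xy + xz + yz: invariant]
(B) x - y + z  ->  (y) - (x) + z = -x + y + z   [differs from x - y + z: not invariant]
(C) x + 2y + 3z  ->  (y) + 2(x) + 3z = 2x + y + 3z   [differs from x + 2y + 3z: not invariant]
(D) x^2 - y^2 + z^2  ->  (y)^2 - (x)^2 + z^2 = -x^2 + y^2 + z^2   [differs from x^2 - y^2 + z^2: not invariant]

Only option (A), xy + xz + yz, is unchanged by the transformation.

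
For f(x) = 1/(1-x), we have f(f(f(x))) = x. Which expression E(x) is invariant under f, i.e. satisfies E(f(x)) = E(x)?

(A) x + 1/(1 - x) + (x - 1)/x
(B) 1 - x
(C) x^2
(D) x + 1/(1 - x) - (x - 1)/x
A

Replace x by f(x) = 1/(1 - x) in each option and simplify. As a quick numerical cross-check, also compare E(5) with E(f(5)) = E(-1/4).

(A) x + 1/(1 - x) + (x - 1)/x  ->  (1/(1 - x)) + 1/(1 - (1/(1 - x))) + ((1/(1 - x)) - 1)/(1/(1 - x)), which simplifies back to x + 1/(1 - x) + (x - 1)/x; check: E(5) = 111/20, E(-1/4) = 111/20.   [invariant]
(B) 1 - x  ->  1 - (1/(1 - x)) = x/(x - 1); check: E(5) = -4 but E(-1/4) = 5/4.   [not invariant]
(C) x^2  ->  (1/(1 - x))^2 = (x - 1)^(-2); check: E(5) = 25 but E(-1/4) = 1/16.   [not invariant]
(D) x + 1/(1 - x) - (x - 1)/x  ->  (1/(1 - x)) + 1/(1 - (1/(1 - x))) - ((1/(1 - x)) - 1)/(1/(1 - x)) = (x^2(1 - x) - x + (x - 1)^2)/(x(x - 1)); check: E(5) = 79/20 but E(-1/4) = -89/20.   [not invariant]

Only (A) is unchanged. Indeed f(f(x)) = 1/(1 - 1/(1-x)) = (1-x)/(-x) = (x-1)/x, so E(x) = x + f(x) + f(f(x)) is the sum over the whole 3-cycle; applying f just permutes the three terms cyclically (x -> f(x) -> f(f(x)) -> x), leaving the sum unchanged.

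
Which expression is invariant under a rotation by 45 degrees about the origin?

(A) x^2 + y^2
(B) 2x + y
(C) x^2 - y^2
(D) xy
A

A rotation by 45 degrees sends (x, y) to (sqrt(2)x/2 - sqrt(2)y/2, sqrt(2)x/2 + sqrt(2)y/2).
Substitute the transformed coordinates into each option and compare with the original:
(A) x^2 + y^2  ->  (sqrt(2)x/2 - sqrt(2)y/2)^2 + (sqrt(2)x/2 + sqrt(2)y/2)^2 = x^2 + y^2   [equals x^2 + y^2: invariant]
(B) 2x + y  ->  2(sqrt(2)x/2 - sqrt(2)y/2) + (sqrt(2)x/2 + sqrt(2)y/2) = 3sqrt(2)x/2 - sqrt(2)y/2   [differs from 2x + y: not invariant]
(C) x^2 - y^2  ->  (sqrt(2)x/2 - sqrt(2)y/2)^2 - (sqrt(2)x/2 + sqrt(2)y/2)^2 = -2xy   [differs from x^2 - y^2: not invariant]
(D) xy  ->  (sqrt(2)x/2 - sqrt(2)y/2)(sqrt(2)x/2 + sqrt(2)y/2) = x^2/2 - y^2/2   [differs from xy: not invariant]

Only option (A), x^2 + y^2, is unchanged by the transformation.
Geometrically, x^2 + y^2 is the squared distance from the origin, which every rotation about the origin preserves.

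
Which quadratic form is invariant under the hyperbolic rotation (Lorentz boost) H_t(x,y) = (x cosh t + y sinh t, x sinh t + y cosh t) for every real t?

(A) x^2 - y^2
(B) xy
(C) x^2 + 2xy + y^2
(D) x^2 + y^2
A

Write x' = x cosh t + y sinh t, y' = x sinh t + y cosh t and substitute into each option:
(A) x^2 - y^2: (x cosh t + y sinh t)^2 - (x sinh t + y cosh t)^2 = x^2(cosh^2 t - sinh^2 t) + 2xy(cosh t sinh t - sinh t cosh t) + y^2(sinh^2 t - cosh^2 t) = x^2 - y^2   [invariant, using cosh^2 t - sinh^2 t = 1]
(B) xy: (x cosh t + y sinh t)(x sinh t + y cosh t) = xy(cosh^2 t + sinh^2 t) + (x^2 + y^2) sinh t cosh t = xy cosh 2t + (x^2 + y^2)(sinh 2t)/2   [not invariant for t != 0]
(C) x^2 + 2xy + y^2: (x' + y')^2 with x' + y' = (x + y)(cosh t + sinh t) = (x + y)e^t, so it becomes (x + y)^2 e^(2t)   [not invariant for t != 0]
(D) x^2 + y^2: (x cosh t + y sinh t)^2 + (x sinh t + y cosh t)^2 = (x^2 + y^2)(cosh^2 t + sinh^2 t) + 4xy sinh t cosh t = (x^2 + y^2) cosh 2t + 2xy sinh 2t   [not invariant for t != 0]

Only (A) x^2 - y^2 is unchanged; it is the Minkowski form preserved by Lorentz boosts, just as x^2 + y^2 is preserved by ordinary rotations.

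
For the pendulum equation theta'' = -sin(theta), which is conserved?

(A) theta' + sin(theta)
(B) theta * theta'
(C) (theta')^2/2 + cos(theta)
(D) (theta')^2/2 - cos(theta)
D

A first integral I satisfies dI/dt = 0 along every solution. Differentiate each option and use the equation of motion:
(A) d/dt[theta' + sin(theta)] = theta'' + cos(theta) theta' = -sin(theta) + theta' cos(theta), not identically 0
(B) d/dt[theta * theta'] = (theta')^2 + theta theta'' = (theta')^2 - theta sin(theta), not identically 0
(C) d/dt[(theta')^2/2 + cos(theta)] = theta' theta'' - sin(theta) theta' = -2 theta' sin(theta), not identically 0
(D) d/dt[(theta')^2/2 - cos(theta)] = theta' theta'' + sin(theta) theta' = theta'(-sin(theta)) + theta' sin(theta) = 0

Only (D) has zero time-derivative. This is the total energy: kinetic (theta')^2/2 plus potential -cos(theta).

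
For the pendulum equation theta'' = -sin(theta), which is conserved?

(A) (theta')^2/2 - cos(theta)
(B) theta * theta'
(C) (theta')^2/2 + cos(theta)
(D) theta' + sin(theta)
A

A first integral I satisfies dI/dt = 0 along every solution. Differentiate each option and use the equation of motion:
(A) d/dt[(theta')^2/2 - cos(theta)] = theta' theta'' + sin(theta) theta' = theta'(-sin(theta)) + theta' sin(theta) = 0
(B) d/dt[theta * theta'] = (theta')^2 + theta theta'' = (theta')^2 - theta sin(theta), not identically 0
(C) d/dt[(theta')^2/2 + cos(theta)] = theta' theta'' - sin(theta) theta' = -2 theta' sin(theta), not identically 0
(D) d/dt[theta' + sin(theta)] = theta'' + cos(theta) theta' = -sin(theta) + theta' cos(theta), not identically 0

Only (A) has zero time-derivative. This is the total energy: kinetic (theta')^2/2 plus potential -cos(theta).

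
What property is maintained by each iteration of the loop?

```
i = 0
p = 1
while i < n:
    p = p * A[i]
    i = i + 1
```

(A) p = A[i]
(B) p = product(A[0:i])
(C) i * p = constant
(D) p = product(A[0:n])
B

A loop invariant must hold before the first iteration and be re-established by every execution of the body.

(B) p = product(A[0:i]): Initially i = 0 and p = 1 = product of the empty slice A[0:0]. If p = product(A[0:i]) holds at the top of an iteration, the body sets p to product(A[0:i]) * A[i] = product(A[0:i+1]) and then i to i+1, so the property is restored. At exit i = n, giving p = product(A[0:n]).

The other options fail:
(A) p = A[i]: after the first iteration p = A[0] but i = 1; in general p is a product of several elements, not a single one.
(C) i * p = constant: initially i * p = 0, but after one iteration it is 1 * A[0], which is nonzero in general.
(D) p = product(A[0:n]): false before the loop (p = 1, not the full product) -- it only becomes true at exit.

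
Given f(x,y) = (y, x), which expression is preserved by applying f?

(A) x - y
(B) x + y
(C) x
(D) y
B

For f(x,y) = (y, x):
After applying f: x' = y, y' = x. So x' + y' = y + x = x + y.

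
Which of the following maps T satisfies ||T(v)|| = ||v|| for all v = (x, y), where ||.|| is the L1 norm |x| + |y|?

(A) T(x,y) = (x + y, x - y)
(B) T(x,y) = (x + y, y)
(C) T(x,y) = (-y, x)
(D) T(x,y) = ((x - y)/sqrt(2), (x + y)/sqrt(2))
C

A transformation preserves a norm if ||T(v)|| = ||v|| for every v; a single vector where the norm changes rules an option out.

(A) T(x,y) = (x + y, x - y): v = (1, 0) has norm |1| + |0| = 1, but T(v) = (1, 1) has norm 2 -- not preserved.
(B) T(x,y) = (x + y, y): v = (0, 1) has norm |0| + |1| = 1, but T(v) = (1, 1) has norm 2 -- not preserved.
(C) T(x,y) = (-y, x): preserves the norm -- it only permutes the coordinates and/or flips signs, which leaves |x| + |y| unchanged.
(D) T(x,y) = ((x - y)/sqrt(2), (x + y)/sqrt(2)): v = (1, 0) has norm |1| + |0| = 1, but T(v) = (sqrt(2)/2, sqrt(2)/2) has norm sqrt(2) -- not preserved.

Therefore the answer is (C).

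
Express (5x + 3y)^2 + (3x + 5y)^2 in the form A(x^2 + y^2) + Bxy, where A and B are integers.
34(x^2 + y^2) + 60xy

Expanding: (5x + 3y)^2 = 25x^2 + 30xy + 9y^2
(3x + 5y)^2 = 9x^2 + 30xy + 25y^2
Sum = (25+9)(x^2+y^2) + 60xy = 34(x^2 + y^2) + 60xy
This is symmetric in x and y.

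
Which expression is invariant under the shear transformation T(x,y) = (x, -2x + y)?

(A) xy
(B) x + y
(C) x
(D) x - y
C

Under the shear T(x,y) = (x, -2x + y):
Substitute the transformed coordinates into each option and compare with the original:
(A) xy  ->  (x)(-2x + y) = -2x^2 + xy   [differs from xy: not invariant]
(B) x + y  ->  (x) + (-2x + y) = -x + y   [differs from x + y: not invariant]
(C) x  ->  (x) = x   [equals x: invariant]
(D) x - y  ->  (x) - (-2x + y) = 3x - y   [differs from x - y: not invariant]

Only option (C), x, is unchanged by the transformation.
A vertical shear moves points parallel to the y-axis, so the x-coordinate (and any function of x alone) is unchanged.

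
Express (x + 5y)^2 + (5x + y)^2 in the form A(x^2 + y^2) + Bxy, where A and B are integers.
26(x^2 + y^2) + 20xy

Expanding: (x + 5y)^2 = x^2 + 10xy + 25y^2
(5x + y)^2 = 25x^2 + 10xy + y^2
Sum = (1+25)(x^2+y^2) + 20xy = 26(x^2 + y^2) + 20xy
This is symmetric in x and y.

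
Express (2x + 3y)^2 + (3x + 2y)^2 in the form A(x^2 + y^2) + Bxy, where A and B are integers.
13(x^2 + y^2) + 24xy

Expanding: (2x + 3y)^2 = 4x^2 + 12xy + 9y^2
(3x + 2y)^2 = 9x^2 + 12xy + 4y^2
Sum = (4+9)(x^2+y^2) + 24xy = 13(x^2 + y^2) + 24xy
This is symmetric in x and y.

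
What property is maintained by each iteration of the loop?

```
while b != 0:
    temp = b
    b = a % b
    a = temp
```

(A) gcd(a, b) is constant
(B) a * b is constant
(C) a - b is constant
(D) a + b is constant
A

A loop invariant must hold before the first iteration and be re-established by every execution of the body.

(A) gcd(a, b) is constant: One iteration replaces (a, b) by (b, a mod b). Since a mod b = a - q*b for an integer q, any common divisor of a and b divides b and a mod b, and conversely; hence gcd(b, a mod b) = gcd(a, b). For instance (30, 4) -> (4, 2) keeps gcd = 2. At exit b = 0 and a = gcd of the original inputs.

The other options fail:
(B) a * b is constant: e.g. (a, b) = (30, 4) -> (4, 2): the product goes from 120 to 8.
(C) a - b is constant: e.g. (a, b) = (30, 4) -> (4, 2): the difference goes from 26 to 2.
(D) a + b is constant: e.g. (a, b) = (30, 4) -> (4, 2): the sum goes from 34 to 6.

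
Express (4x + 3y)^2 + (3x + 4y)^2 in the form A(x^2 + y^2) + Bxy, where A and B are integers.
25(x^2 + y^2) + 48xy

Expanding: (4x + 3y)^2 = 16x^2 + 24xy + 9y^2
(3x + 4y)^2 = 9x^2 + 24xy + 16y^2
Sum = (16+9)(x^2+y^2) + 48xy = 25(x^2 + y^2) + 48xy
This is symmetric in x and y.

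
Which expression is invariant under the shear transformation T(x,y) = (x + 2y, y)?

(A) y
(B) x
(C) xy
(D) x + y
A

Under the shear T(x,y) = (x + 2y, y):
Substitute the transformed coordinates into each option and compare with the original:
(A) y  ->  (y) = y   [equals y: invariant]
(B) x  ->  (x + 2y) = x + 2y   [differs from x: not invariant]
(C) xy  ->  (x + 2y)(y) = xy + 2y^2   [differs from xy: not invariant]
(D) x + y  ->  (x + 2y) + (y) = x + 3y   [differs from x + y: not invariant]

Only option (A), y, is unchanged by the transformation.
A horizontal shear moves points parallel to the x-axis, so the y-coordinate (and any function of y alone) is unchanged.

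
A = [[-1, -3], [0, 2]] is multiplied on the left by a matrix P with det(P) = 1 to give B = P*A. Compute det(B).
-2

By the multiplicative property of determinants, det(B) = det(P*A) = det(P) * det(A) = det(A),
so the determinant is invariant under multiplication by any determinant-1 matrix; we just need det(A).

det(A) = (-1)(2) - (-3)(0) = -2 - 0 = -2

Therefore det(B) = 1 * (-2) = -2.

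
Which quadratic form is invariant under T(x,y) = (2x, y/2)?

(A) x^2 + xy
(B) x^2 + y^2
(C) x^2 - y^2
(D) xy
D

T multiplies x by 2 and divides y by 2.
Substitute the transformed coordinates into each option and compare with the original:
(A) x^2 + xy  ->  (2x)^2 + (2x)(y/2) = 4x^2 + xy   [differs from x^2 + xy: not invariant]
(B) x^2 + y^2  ->  (2x)^2 + (y/2)^2 = 4x^2 + y^2/4   [differs from x^2 + y^2: not invariant]
(C) x^2 - y^2  ->  (2x)^2 - (y/2)^2 = 4x^2 - y^2/4   [differs from x^2 - y^2: not invariant]
(D) xy  ->  (2x)(y/2) = xy   [equals xy: invariant]

Only option (D), xy, is unchanged by the transformation.
The factors 2 and 1/2 cancel only in the pure product xy.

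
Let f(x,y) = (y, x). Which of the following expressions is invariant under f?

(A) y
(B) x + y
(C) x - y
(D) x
B

For f(x,y) = (y, x):
After applying f: x' = y, y' = x. So x' + y' = y + x = x + y.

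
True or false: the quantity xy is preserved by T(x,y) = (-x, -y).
True

Substitute T(x,y) = (-x, -y) into the expression and compare with the original.

Original: xy
After applying T: (-x)(-y) = xy

This is identical to the original xy, so the expression is invariant.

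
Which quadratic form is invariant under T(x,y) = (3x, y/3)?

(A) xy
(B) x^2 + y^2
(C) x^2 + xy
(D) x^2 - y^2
A

T multiplies x by 3 and divides y by 3.
Substitute the transformed coordinates into each option and compare with the original:
(A) xy  ->  (3x)(y/3) = xy   [equals xy: invariant]
(B) x^2 + y^2  ->  (3x)^2 + (y/3)^2 = 9x^2 + y^2/9   [differs from x^2 + y^2: not invariant]
(C) x^2 + xy  ->  (3x)^2 + (3x)(y/3) = 9x^2 + xy   [differs from x^2 + xy: not invariant]
(D) x^2 - y^2  ->  (3x)^2 - (y/3)^2 = 9x^2 - y^2/9   [differs from x^2 - y^2: not invariant]

Only option (A), xy, is unchanged by the transformation.
The factors 3 and 1/3 cancel only in the pure product xy.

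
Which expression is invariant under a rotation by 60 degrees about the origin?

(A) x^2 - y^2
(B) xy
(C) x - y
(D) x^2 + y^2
D

A rotation by 60 degrees sends (x, y) to (x/2 - sqrt(3)y/2, sqrt(3)x/2 + y/2).
Substitute the transformed coordinates into each option and compare with the original:
(A) x^2 - y^2  ->  (x/2 - sqrt(3)y/2)^2 - (sqrt(3)x/2 + y/2)^2 = -x^2/2 - sqrt(3)xy + y^2/2   [differs from x^2 - y^2: not invariant]
(B) xy  ->  (x/2 - sqrt(3)y/2)(sqrt(3)x/2 + y/2) = sqrt(3)x^2/4 - xy/2 - sqrt(3)y^2/4   [differs from xy: not invariant]
(C) x - y  ->  (x/2 - sqrt(3)y/2) - (sqrt(3)x/2 + y/2) = -sqrt(3)x/2 + x/2 - sqrt(3)y/2 - y/2   [differs from x - y: not invariant]
(D) x^2 + y^2  ->  (x/2 - sqrt(3)y/2)^2 + (sqrt(3)x/2 + y/2)^2 = x^2 + y^2   [equals x^2 + y^2: invariant]

Only option (D), x^2 + y^2, is unchanged by the transformation.
Geometrically, x^2 + y^2 is the squared distance from the origin, which every rotation about the origin preserves.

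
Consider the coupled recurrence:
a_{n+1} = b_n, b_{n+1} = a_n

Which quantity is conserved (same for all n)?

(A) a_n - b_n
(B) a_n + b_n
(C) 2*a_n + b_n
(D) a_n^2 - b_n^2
B

Replace a_n by a_{n+1} = b_n and b_n by b_{n+1} = a_n in each option and simplify:
(A) a_n - b_n  ->  (b_n) - (a_n) = -a_n + b_n   [not conserved]
(B) a_n + b_n  ->  (b_n) + (a_n) = a_n + b_n   [conserved]
(C) 2*a_n + b_n  ->  2*(b_n) + (a_n) = a_n + 2*b_n   [not conserved]
(D) a_n^2 - b_n^2  ->  (b_n)^2 - (a_n)^2 = -a_n^2 + b_n^2   [not conserved]

Only (B) a_n + b_n returns to itself after one step, so it is the conserved quantity.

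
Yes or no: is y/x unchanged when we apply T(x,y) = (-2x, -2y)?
Yes

Substitute T(x,y) = (-2x, -2y) into the expression and compare with the original.

Original: y/x
After applying T: (-2y)/(-2x) = y/x

This is identical to the original y/x, so the expression is invariant.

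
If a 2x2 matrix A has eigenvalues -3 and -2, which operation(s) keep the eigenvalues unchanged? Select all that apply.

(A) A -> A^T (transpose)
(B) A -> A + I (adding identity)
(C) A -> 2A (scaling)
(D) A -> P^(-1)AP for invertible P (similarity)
A and D

Eigenvalues are preserved by:
1. Similarity transformations: A -> P^(-1)AP (same characteristic polynomial)
2. Transpose: A^T has the same eigenvalues as A

Eigenvalues are NOT preserved by:
- Adding identity: eigenvalues become -3+1, -2+1
- Scaling: eigenvalues become -6, -4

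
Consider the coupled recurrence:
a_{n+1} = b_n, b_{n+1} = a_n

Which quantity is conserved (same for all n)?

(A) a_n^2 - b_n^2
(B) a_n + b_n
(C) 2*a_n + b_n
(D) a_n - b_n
B

Replace a_n by a_{n+1} = b_n and b_n by b_{n+1} = a_n in each option and simplify:
(A) a_n^2 - b_n^2  ->  (b_n)^2 - (a_n)^2 = -a_n^2 + b_n^2   [not conserved]
(B) a_n + b_n  ->  (b_n) + (a_n) = a_n + b_n   [conserved]
(C) 2*a_n + b_n  ->  2*(b_n) + (a_n) = a_n + 2*b_n   [not conserved]
(D) a_n - b_n  ->  (b_n) - (a_n) = -a_n + b_n   [not conserved]

Only (B) a_n + b_n returns to itself after one step, so it is the conserved quantity.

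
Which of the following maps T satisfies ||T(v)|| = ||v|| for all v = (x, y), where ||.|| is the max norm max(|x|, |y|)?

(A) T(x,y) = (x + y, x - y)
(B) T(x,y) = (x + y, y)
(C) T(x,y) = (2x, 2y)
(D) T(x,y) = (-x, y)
D

A transformation preserves a norm if ||T(v)|| = ||v|| for every v; a single vector where the norm changes rules an option out.

(A) T(x,y) = (x + y, x - y): v = (1, 1) has norm max(|1|, |1|) = 1, but T(v) = (2, 0) has norm 2 -- not preserved.
(B) T(x,y) = (x + y, y): v = (1, 1) has norm max(|1|, |1|) = 1, but T(v) = (2, 1) has norm 2 -- not preserved.
(C) T(x,y) = (2x, 2y): v = (1, 0) has norm max(|1|, |0|) = 1, but T(v) = (2, 0) has norm 2 -- not preserved.
(D) T(x,y) = (-x, y): preserves the norm -- it only permutes the coordinates and/or flips signs, which leaves max(|x|, |y|) unchanged.

Therefore the answer is (D).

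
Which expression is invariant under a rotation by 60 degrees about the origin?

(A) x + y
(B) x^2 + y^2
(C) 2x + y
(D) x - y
B

A rotation by 60 degrees sends (x, y) to (x/2 - sqrt(3)y/2, sqrt(3)x/2 + y/2).
Substitute the transformed coordinates into each option and compare with the original:
(A) x + y  ->  (x/2 - sqrt(3)y/2) + (sqrt(3)x/2 + y/2) = x/2 + sqrt(3)x/2 - sqrt(3)y/2 + y/2   [differs from x + y: not invariant]
(B) x^2 + y^2  ->  (x/2 - sqrt(3)y/2)^2 + (sqrt(3)x/2 + y/2)^2 = x^2 + y^2   [equals x^2 + y^2: invariant]
(C) 2x + y  ->  2(x/2 - sqrt(3)y/2) + (sqrt(3)x/2 + y/2) = sqrt(3)x/2 + x - sqrt(3)y + y/2   [differs from 2x + y: not invariant]
(D) x - y  ->  (x/2 - sqrt(3)y/2) - (sqrt(3)x/2 + y/2) = -sqrt(3)x/2 + x/2 - sqrt(3)y/2 - y/2   [differs from x - y: not invariant]

Only option (B), x^2 + y^2, is unchanged by the transformation.
Geometrically, x^2 + y^2 is the squared distance from the origin, which every rotation about the origin preserves.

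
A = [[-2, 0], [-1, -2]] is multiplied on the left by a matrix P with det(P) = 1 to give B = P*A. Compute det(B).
4

By the multiplicative property of determinants, det(B) = det(P*A) = det(P) * det(A) = det(A),
so the determinant is invariant under multiplication by any determinant-1 matrix; we just need det(A).

det(A) = (-2)(-2) - (0)(-1) = 4 - 0 = 4

Therefore det(B) = 1 * 4 = 4.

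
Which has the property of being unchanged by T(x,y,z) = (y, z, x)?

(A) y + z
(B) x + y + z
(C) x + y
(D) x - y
B

Apply T(x,y,z) = (y, z, x) to each option, i.e. replace (x, y, z) by the transformed coordinates.
Substitute the transformed coordinates into each option and compare with the original:
(A) y + z  ->  (z) + (x) = x + z   [differs from y + z: not invariant]
(B) x + y + z  ->  (y) + (z) + (x) = x + y + z   [equals x + y + z: invariant]
(C) x + y  ->  (y) + (z) = y + z   [differs from x + y: not invariant]
(D) x - y  ->  (y) - (z) = y - z   [differs from x - y: not invariant]

Only option (B), x + y + z, is unchanged by the transformation.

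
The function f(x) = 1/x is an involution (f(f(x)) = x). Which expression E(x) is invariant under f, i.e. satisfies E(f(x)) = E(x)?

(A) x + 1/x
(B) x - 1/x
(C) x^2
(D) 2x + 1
A

Replace x by f(x) = 1/x in each option and simplify. As a quick numerical cross-check, also compare E(3) with E(f(3)) = E(1/3).

(A) x + 1/x  ->  (1/x) + 1/(1/x), which simplifies back to x + 1/x; check: E(3) = 10/3, E(1/3) = 10/3.   [invariant]
(B) x - 1/x  ->  (1/x) - 1/(1/x) = -x + 1/x; check: E(3) = 8/3 but E(1/3) = -8/3.   [not invariant]
(C) x^2  ->  (1/x)^2 = x^(-2); check: E(3) = 9 but E(1/3) = 1/9.   [not invariant]
(D) 2x + 1  ->  2(1/x) + 1 = (x + 2)/x; check: E(3) = 7 but E(1/3) = 5/3.   [not invariant]

Only (A) is unchanged. E is symmetric under swapping x with f(x) = 1/x, which is exactly what an involution does.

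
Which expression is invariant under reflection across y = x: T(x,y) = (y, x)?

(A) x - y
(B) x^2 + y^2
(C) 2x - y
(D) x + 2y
B

The map is reflection across y = x: T(x,y) = (y, x).
Substitute the transformed coordinates into each option and compare with the original:
(A) x - y  ->  (y) - (x) = -x + y   [differs from x - y: not invariant]
(B) x^2 + y^2  ->  (y)^2 + (x)^2 = x^2 + y^2   [equals x^2 + y^2: invariant]
(C) 2x - y  ->  2(y) - (x) = -x + 2y   [differs from 2x - y: not invariant]
(D) x + 2y  ->  (y) + 2(x) = 2x + y   [differs from x + 2y: not invariant]

Only option (B), x^2 + y^2, is unchanged by the transformation.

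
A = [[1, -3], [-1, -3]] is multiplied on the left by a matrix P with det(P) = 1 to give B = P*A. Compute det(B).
-6

By the multiplicative property of determinants, det(B) = det(P*A) = det(P) * det(A) = det(A),
so the determinant is invariant under multiplication by any determinant-1 matrix; we just need det(A).

det(A) = (1)(-3) - (-3)(-1) = -3 - 3 = -6

Therefore det(B) = 1 * (-6) = -6.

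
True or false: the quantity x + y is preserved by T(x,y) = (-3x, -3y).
False

Substitute T(x,y) = (-3x, -3y) into the expression and compare with the original.

Original: x + y
After applying T: (-3x) + (-3y) = -3x - 3y

This differs from the original x + y (difference: -4x - 4y), so the expression is NOT invariant.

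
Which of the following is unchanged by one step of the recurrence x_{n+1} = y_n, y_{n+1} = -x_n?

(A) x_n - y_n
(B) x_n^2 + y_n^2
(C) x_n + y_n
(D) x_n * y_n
B

For the recurrence x_{n+1} = y_n, y_{n+1} = -x_n:

x_{n+1}^2 + y_{n+1}^2 = y_n^2 + (-x_n)^2 = x_n^2 + y_n^2
The sum of squares is conserved (like energy in a harmonic oscillator).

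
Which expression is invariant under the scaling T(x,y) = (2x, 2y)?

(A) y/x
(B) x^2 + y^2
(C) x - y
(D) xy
A

Under the uniform scaling T(x,y) = (2x, 2y):
Substitute the transformed coordinates into each option and compare with the original:
(A) y/x  ->  (2y)/(2x) = y/x   [equals y/x: invariant]
(B) x^2 + y^2  ->  (2x)^2 + (2y)^2 = 4x^2 + 4y^2   [differs from x^2 + y^2: not invariant]
(C) x - y  ->  (2x) - (2y) = 2x - 2y   [differs from x - y: not invariant]
(D) xy  ->  (2x)(2y) = 4xy   [differs from xy: not invariant]

Only option (A), y/x, is unchanged by the transformation.
The common factor 2 cancels in a ratio of coordinates, while sums, products and sums of squares pick up factors of 2 or 4.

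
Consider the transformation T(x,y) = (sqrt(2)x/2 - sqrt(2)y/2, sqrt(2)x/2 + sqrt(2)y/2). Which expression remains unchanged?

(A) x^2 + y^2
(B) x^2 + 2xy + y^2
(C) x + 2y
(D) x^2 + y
A

An expression E(x,y) is invariant under T if E(T(x,y)) = E(x,y). Here T(x,y) = (sqrt(2)x/2 - sqrt(2)y/2, sqrt(2)x/2 + sqrt(2)y/2).
Substitute the transformed coordinates into each option and compare with the original:
(A) x^2 + y^2  ->  (sqrt(2)x/2 - sqrt(2)y/2)^2 + (sqrt(2)x/2 + sqrt(2)y/2)^2 = x^2 + y^2   [equals x^2 + y^2: invariant]
(B) x^2 + 2xy + y^2  ->  (sqrt(2)x/2 - sqrt(2)y/2)^2 + 2(sqrt(2)x/2 - sqrt(2)y/2)(sqrt(2)x/2 + sqrt(2)y/2) + (sqrt(2)x/2 + sqrt(2)y/2)^2 = 2x^2   [differs from x^2 + 2xy + y^2: not invariant]
(C) x + 2y  ->  (sqrt(2)x/2 - sqrt(2)y/2) + 2(sqrt(2)x/2 + sqrt(2)y/2) = 3sqrt(2)x/2 + sqrt(2)y/2   [differs from x + 2y: not invariant]
(D) x^2 + y  ->  (sqrt(2)x/2 - sqrt(2)y/2)^2 + (sqrt(2)x/2 + sqrt(2)y/2) = x^2/2 - xy + sqrt(2)x/2 + y^2/2 + sqrt(2)y/2   [differs from x^2 + y: not invariant]

Only option (A), x^2 + y^2, is unchanged by the transformation.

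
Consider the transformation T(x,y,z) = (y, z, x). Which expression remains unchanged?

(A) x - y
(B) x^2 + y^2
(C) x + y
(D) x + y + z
D

Apply T(x,y,z) = (y, z, x) to each option, i.e. replace (x, y, z) by the transformed coordinates.
Substitute the transformed coordinates into each option and compare with the original:
(A) x - y  ->  (y) - (z) = y - z   [differs from x - y: not invariant]
(B) x^2 + y^2  ->  (y)^2 + (z)^2 = y^2 + z^2   [differs from x^2 + y^2: not invariant]
(C) x + y  ->  (y) + (z) = y + z   [differs from x + y: not invariant]
(D) x + y + z  ->  (y) + (z) + (x) = x + y + z   [equals x + y + z: invariant]

Only option (D), x + y + z, is unchanged by the transformation.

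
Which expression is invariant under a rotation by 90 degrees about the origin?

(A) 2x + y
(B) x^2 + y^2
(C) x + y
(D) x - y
B

A rotation by 90 degrees sends (x, y) to (-y, x).
Substitute the transformed coordinates into each option and compare with the original:
(A) 2x + y  ->  2(-y) + (x) = x - 2y   [differs from 2x + y: not invariant]
(B) x^2 + y^2  ->  (-y)^2 + (x)^2 = x^2 + y^2   [equals x^2 + y^2: invariant]
(C) x + y  ->  (-y) + (x) = x - y   [differs from x + y: not invariant]
(D) x - y  ->  (-y) - (x) = -x - y   [differs from x - y: not invariant]

Only option (B), x^2 + y^2, is unchanged by the transformation.
Geometrically, x^2 + y^2 is the squared distance from the origin, which every rotation about the origin preserves.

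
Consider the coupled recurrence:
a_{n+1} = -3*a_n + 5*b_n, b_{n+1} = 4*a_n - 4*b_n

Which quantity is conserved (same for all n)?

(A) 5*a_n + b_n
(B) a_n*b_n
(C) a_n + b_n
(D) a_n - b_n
C

Replace a_n by a_{n+1} = -3*a_n + 5*b_n and b_n by b_{n+1} = 4*a_n - 4*b_n in each option and simplify:
(A) 5*a_n + b_n  ->  5*(-3*a_n + 5*b_n) + (4*a_n - 4*b_n) = -11*a_n + 21*b_n   [not conserved]
(B) a_n*b_n  ->  (-3*a_n + 5*b_n)*(4*a_n - 4*b_n) = -12*a_n^2 + 32*a_n*b_n - 20*b_n^2   [not conserved]
(C) a_n + b_n  ->  (-3*a_n + 5*b_n) + (4*a_n - 4*b_n) = a_n + b_n   [conserved]
(D) a_n - b_n  ->  (-3*a_n + 5*b_n) - (4*a_n - 4*b_n) = -7*a_n + 9*b_n   [not conserved]

Only (C) a_n + b_n returns to itself after one step, so it is the conserved quantity.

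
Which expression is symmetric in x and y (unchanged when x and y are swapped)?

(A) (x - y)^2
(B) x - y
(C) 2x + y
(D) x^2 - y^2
A

A symmetric expression is unchanged when the variables are permuted; here the transformation to test is the swap (x, y) -> (y, x).
Substitute the transformed coordinates into each option and compare with the original:
(A) (x - y)^2  ->  ((y) - (x))^2 = x^2 - 2xy + y^2   [equals (x - y)^2: invariant]
(B) x - y  ->  (y) - (x) = -x + y   [differs from x - y: not invariant]
(C) 2x + y  ->  2(y) + (x) = x + 2y   [differs from 2x + y: not invariant]
(D) x^2 - y^2  ->  (y)^2 - (x)^2 = -x^2 + y^2   [differs from x^2 - y^2: not invariant]

Only option (A), (x - y)^2, is unchanged by the transformation.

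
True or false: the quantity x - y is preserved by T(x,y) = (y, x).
False

Substitute T(x,y) = (y, x) into the expression and compare with the original.

Original: x - y
After applying T: (y) - (x) = -x + y

This differs from the original x - y (difference: -2x + 2y), so the expression is NOT invariant.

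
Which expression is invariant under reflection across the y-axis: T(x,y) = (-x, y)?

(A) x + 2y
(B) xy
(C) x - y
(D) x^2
D

The map is reflection across the y-axis: T(x,y) = (-x, y).
Substitute the transformed coordinates into each option and compare with the original:
(A) x + 2y  ->  (-x) + 2(y) = -x + 2y   [differs from x + 2y: not invariant]
(B) xy  ->  (-x)(y) = -xy   [differs from xy: not invariant]
(C) x - y  ->  (-x) - (y) = -x - y   [differs from x - y: not invariant]
(D) x^2  ->  (-x)^2 = x^2   [equals x^2: invariant]

Only option (D), x^2, is unchanged by the transformation.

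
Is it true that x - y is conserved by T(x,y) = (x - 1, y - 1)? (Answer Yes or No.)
Yes

Substitute T(x,y) = (x - 1, y - 1) into the expression and compare with the original.

Original: x - y
After applying T: (x - 1) - (y - 1) = x - y

This is identical to the original x - y, so the expression is invariant.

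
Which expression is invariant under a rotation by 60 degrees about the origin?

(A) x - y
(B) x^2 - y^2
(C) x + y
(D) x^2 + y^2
D

A rotation by 60 degrees sends (x, y) to (x/2 - sqrt(3)y/2, sqrt(3)x/2 + y/2).
Substitute the transformed coordinates into each option and compare with the original:
(A) x - y  ->  (x/2 - sqrt(3)y/2) - (sqrt(3)x/2 + y/2) = -sqrt(3)x/2 + x/2 - sqrt(3)y/2 - y/2   [differs from x - y: not invariant]
(B) x^2 - y^2  ->  (x/2 - sqrt(3)y/2)^2 - (sqrt(3)x/2 + y/2)^2 = -x^2/2 - sqrt(3)xy + y^2/2   [differs from x^2 - y^2: not invariant]
(C) x + y  ->  (x/2 - sqrt(3)y/2) + (sqrt(3)x/2 + y/2) = x/2 + sqrt(3)x/2 - sqrt(3)y/2 + y/2   [differs from x + y: not invariant]
(D) x^2 + y^2  ->  (x/2 - sqrt(3)y/2)^2 + (sqrt(3)x/2 + y/2)^2 = x^2 + y^2   [equals x^2 + y^2: invariant]

Only option (D), x^2 + y^2, is unchanged by the transformation.
Geometrically, x^2 + y^2 is the squared distance from the origin, which every rotation about the origin preserves.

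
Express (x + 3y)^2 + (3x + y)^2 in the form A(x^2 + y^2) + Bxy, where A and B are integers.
10(x^2 + y^2) + 12xy

Expanding: (x + 3y)^2 = x^2 + 6xy + 9y^2
(3x + y)^2 = 9x^2 + 6xy + y^2
Sum = (1+9)(x^2+y^2) + 12xy = 10(x^2 + y^2) + 12xy
This is symmetric in x and y.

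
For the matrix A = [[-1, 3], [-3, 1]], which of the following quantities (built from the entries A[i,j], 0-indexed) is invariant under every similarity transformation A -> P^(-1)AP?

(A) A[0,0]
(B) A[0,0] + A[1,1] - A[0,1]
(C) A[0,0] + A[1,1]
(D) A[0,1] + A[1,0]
C

A[0,0] + A[1,1] is the trace of A. By the cyclic property of the trace, tr(P^(-1)AP) = tr(APP^(-1)) = tr(A), so it is the same for every matrix similar to A.

The other combinations are not similarity invariants. For example, take P = [[2, 1], [1, 1]] (det P = 1), so P^(-1) = [[1, -1], [-1, 2]] and
B = P^(-1)AP = [[6, 4], [-11, -6]].
Evaluating each option on A and on B:
(A) A[0,0]: -1 for A, 6 for B -> changes
(B) A[0,0] + A[1,1] - A[0,1]: -3 for A, -4 for B -> changes
(C) A[0,0] + A[1,1]: 0 for A, 0 for B -> unchanged
(D) A[0,1] + A[1,0]: 0 for A, -7 for B -> changes

Only (C) A[0,0] + A[1,1] = 0 survives (and it does so for every P, not just this one), so it is the invariant.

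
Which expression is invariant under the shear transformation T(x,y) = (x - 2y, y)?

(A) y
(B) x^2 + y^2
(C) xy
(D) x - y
A

Under the shear T(x,y) = (x - 2y, y):
Substitute the transformed coordinates into each option and compare with the original:
(A) y  ->  (y) = y   [equals y: invariant]
(B) x^2 + y^2  ->  (x - 2y)^2 + (y)^2 = x^2 - 4xy + 5y^2   [differs from x^2 + y^2: not invariant]
(C) xy  ->  (x - 2y)(y) = xy - 2y^2   [differs from xy: not invariant]
(D) x - y  ->  (x - 2y) - (y) = x - 3y   [differs from x - y: not invariant]

Only option (A), y, is unchanged by the transformation.
A horizontal shear moves points parallel to the x-axis, so the y-coordinate (and any function of y alone) is unchanged.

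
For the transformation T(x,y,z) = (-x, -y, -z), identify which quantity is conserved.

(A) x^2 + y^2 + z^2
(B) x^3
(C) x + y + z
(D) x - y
A

Apply T(x,y,z) = (-x, -y, -z) to each option, i.e. replace (x, y, z) by the transformed coordinates.
Substitute the transformed coordinates into each option and compare with the original:
(A) x^2 + y^2 + z^2  ->  (-x)^2 + (-y)^2 + (-z)^2 = x^2 + y^2 + z^2   [equals x^2 + y^2 + z^2: invariant]
(B) x^3  ->  (-x)^3 = -x^3   [differs from x^3: not invariant]
(C) x + y + z  ->  (-x) + (-y) + (-z) = -x - y - z   [differs from x + y + z: not invariant]
(D) x - y  ->  (-x) - (-y) = -x + y   [differs from x - y: not invariant]

Only option (A), x^2 + y^2 + z^2, is unchanged by the transformation.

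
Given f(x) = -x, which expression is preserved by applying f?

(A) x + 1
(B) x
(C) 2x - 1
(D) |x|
D

For f(x) = -x:
Applying f replaces x by -x. Since |-x| = |x|, the absolute value is unchanged by f, whereas x -> -x, 2x - 1 -> -2x - 1 and x + 1 -> -x + 1 all change.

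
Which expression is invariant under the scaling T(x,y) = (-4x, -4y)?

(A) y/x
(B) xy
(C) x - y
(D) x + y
A

Under the uniform scaling T(x,y) = (-4x, -4y):
Substitute the transformed coordinates into each option and compare with the original:
(A) y/x  ->  (-4y)/(-4x) = y/x   [equals y/x: invariant]
(B) xy  ->  (-4x)(-4y) = 16xy   [differs from xy: not invariant]
(C) x - y  ->  (-4x) - (-4y) = -4x + 4y   [differs from x - y: not invariant]
(D) x + y  ->  (-4x) + (-4y) = -4x - 4y   [differs from x + y: not invariant]

Only option (A), y/x, is unchanged by the transformation.
The common factor -4 cancels in a ratio of coordinates, while sums, products and sums of squares pick up factors of -4 or 16.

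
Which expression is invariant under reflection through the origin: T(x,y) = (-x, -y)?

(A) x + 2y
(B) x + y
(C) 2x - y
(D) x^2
D

The map is reflection through the origin: T(x,y) = (-x, -y).
Substitute the transformed coordinates into each option and compare with the original:
(A) x + 2y  ->  (-x) + 2(-y) = -x - 2y   [differs from x + 2y: not invariant]
(B) x + y  ->  (-x) + (-y) = -x - y   [differs from x + y: not invariant]
(C) 2x - y  ->  2(-x) - (-y) = -2x + y   [differs from 2x - y: not invariant]
(D) x^2  ->  (-x)^2 = x^2   [equals x^2: invariant]

Only option (D), x^2, is unchanged by the transformation.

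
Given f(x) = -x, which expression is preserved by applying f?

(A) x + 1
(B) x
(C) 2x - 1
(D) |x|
D

For f(x) = -x:
Applying f replaces x by -x. Since |-x| = |x|, the absolute value is unchanged by f, whereas x -> -x, 2x - 1 -> -2x - 1 and x + 1 -> -x + 1 all change.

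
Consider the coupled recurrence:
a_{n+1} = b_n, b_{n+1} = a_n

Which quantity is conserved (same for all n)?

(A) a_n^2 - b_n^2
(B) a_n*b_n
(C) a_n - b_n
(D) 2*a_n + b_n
B

Replace a_n by a_{n+1} = b_n and b_n by b_{n+1} = a_n in each option and simplify:
(A) a_n^2 - b_n^2  ->  (b_n)^2 - (a_n)^2 = -a_n^2 + b_n^2   [not conserved]
(B) a_n*b_n  ->  (b_n)*(a_n) = a_n*b_n   [conserved]
(C) a_n - b_n  ->  (b_n) - (a_n) = -a_n + b_n   [not conserved]
(D) 2*a_n + b_n  ->  2*(b_n) + (a_n) = a_n + 2*b_n   [not conserved]

Only (B) a_n*b_n returns to itself after one step, so it is the conserved quantity.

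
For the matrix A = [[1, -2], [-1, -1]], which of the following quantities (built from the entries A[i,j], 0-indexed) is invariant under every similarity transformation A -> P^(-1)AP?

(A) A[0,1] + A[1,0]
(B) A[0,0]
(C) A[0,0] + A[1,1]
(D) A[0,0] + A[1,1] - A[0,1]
C

A[0,0] + A[1,1] is the trace of A. By the cyclic property of the trace, tr(P^(-1)AP) = tr(APP^(-1)) = tr(A), so it is the same for every matrix similar to A.

The other combinations are not similarity invariants. For example, take P = [[1, 1], [0, 1]] (det P = 1), so P^(-1) = [[1, -1], [0, 1]] and
B = P^(-1)AP = [[2, 1], [-1, -2]].
Evaluating each option on A and on B:
(A) A[0,1] + A[1,0]: -3 for A, 0 for B -> changes
(B) A[0,0]: 1 for A, 2 for B -> changes
(C) A[0,0] + A[1,1]: 0 for A, 0 for B -> unchanged
(D) A[0,0] + A[1,1] - A[0,1]: 2 for A, -1 for B -> changes

Only (C) A[0,0] + A[1,1] = 0 survives (and it does so for every P, not just this one), so it is the invariant.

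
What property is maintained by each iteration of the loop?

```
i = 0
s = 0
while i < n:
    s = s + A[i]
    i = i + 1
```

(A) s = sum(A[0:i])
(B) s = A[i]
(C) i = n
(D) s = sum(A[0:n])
A

A loop invariant must hold before the first iteration and be re-established by every execution of the body.

(A) s = sum(A[0:i]): Initially i = 0 and s = 0 = sum of the empty slice A[0:0]. If s = sum(A[0:i]) holds at the top of an iteration, the body sets s to sum(A[0:i]) + A[i] = sum(A[0:i+1]) and then i to i+1, so s = sum(A[0:i]) holds again. At exit i = n, giving s = sum(A[0:n]).

The other options fail:
(B) s = A[i]: after the first iteration s = A[0] but i = 1, so s = A[i] compares s with the wrong element (and fails in general).
(C) i = n: false initially (i = 0); it is the exit condition, not an invariant.
(D) s = sum(A[0:n]): false before the loop (s = 0, not the full sum) -- it only becomes true at exit.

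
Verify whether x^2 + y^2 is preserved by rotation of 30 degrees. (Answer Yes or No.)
Yes

Applying rotation by 30 degrees: x' = x*cos(30 degrees) - y*sin(30 degrees) = sqrt(3)x/2 - y/2, y' = x*sin(30 degrees) + y*cos(30 degrees) = x/2 + sqrt(3)y/2

Substituting into x^2 + y^2:
(sqrt(3)x/2 - y/2)^2 + (x/2 + sqrt(3)y/2)^2
= x^2 + y^2

This equals the original expression x^2 + y^2, so it IS invariant.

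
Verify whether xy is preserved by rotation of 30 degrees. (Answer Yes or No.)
No

Applying rotation by 30 degrees: x' = x*cos(30 degrees) - y*sin(30 degrees) = sqrt(3)x/2 - y/2, y' = x*sin(30 degrees) + y*cos(30 degrees) = x/2 + sqrt(3)y/2

Substituting into xy:
(sqrt(3)x/2 - y/2)(x/2 + sqrt(3)y/2)
= sqrt(3)x^2/4 + xy/2 - sqrt(3)y^2/4

This differs from the original expression xy, so it is NOT invariant.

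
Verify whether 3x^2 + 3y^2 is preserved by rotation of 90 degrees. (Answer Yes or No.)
Yes

Applying rotation by 90 degrees: x' = x*cos(90 degrees) - y*sin(90 degrees) = -y, y' = x*sin(90 degrees) + y*cos(90 degrees) = x

Substituting into 3x^2 + 3y^2:
3(-y)^2 + 3(x)^2
= 3x^2 + 3y^2

This equals the original expression 3x^2 + 3y^2, so it IS invariant.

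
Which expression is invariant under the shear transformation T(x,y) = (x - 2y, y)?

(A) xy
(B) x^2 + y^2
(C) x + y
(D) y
D

Under the shear T(x,y) = (x - 2y, y):
Substitute the transformed coordinates into each option and compare with the original:
(A) xy  ->  (x - 2y)(y) = xy - 2y^2   [differs from xy: not invariant]
(B) x^2 + y^2  ->  (x - 2y)^2 + (y)^2 = x^2 - 4xy + 5y^2   [differs from x^2 + y^2: not invariant]
(C) x + y  ->  (x - 2y) + (y) = x - y   [differs from x + y: not invariant]
(D) y  ->  (y) = y   [equals y: invariant]

Only option (D), y, is unchanged by the transformation.
A horizontal shear moves points parallel to the x-axis, so the y-coordinate (and any function of y alone) is unchanged.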